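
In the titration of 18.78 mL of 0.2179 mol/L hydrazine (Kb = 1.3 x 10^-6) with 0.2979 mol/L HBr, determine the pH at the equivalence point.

4.51

n(N2H4) = 0.2179 x 0.01878 = 0.004092 mol; V(HBr) at equivalence = 0.004092/0.2979 = 0.01374 L.
At equivalence the base is fully converted to N2H5+; total volume = 0.03252 L, so [N2H5+] = 0.004092/0.03252 = 0.1258 M.
Ka(N2H5+) = Kw/Kb = 1.0e-14 / 1.3 x 10^-6 = 7.69e-9.
[H^+] = sqrt(Ka x [N2H5+]) = sqrt(7.69e-9 x 0.1258) = 3.11e-5 M.
pH = -log(3.11e-5) = 4.51.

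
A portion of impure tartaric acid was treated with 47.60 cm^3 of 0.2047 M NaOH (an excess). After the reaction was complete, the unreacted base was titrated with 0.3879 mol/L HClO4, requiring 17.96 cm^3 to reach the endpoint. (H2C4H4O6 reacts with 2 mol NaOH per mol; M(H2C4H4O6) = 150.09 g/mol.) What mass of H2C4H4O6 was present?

Total n(NaOH) added = 0.2047 x 0.04760 = 0.009744 mol.
n(HClO4) used = 0.3879 x 0.01796 = 0.006967 mol, which equals the excess n(NaOH).
So n(NaOH) consumed by the sample = 0.009744 - 0.006967 = 0.002777 mol.
n(H2C4H4O6) = 0.002777 / 2 = 0.001389 mol.
mass = 0.001389 mol x 150.09 g/mol = 0.208 g.

0.208 g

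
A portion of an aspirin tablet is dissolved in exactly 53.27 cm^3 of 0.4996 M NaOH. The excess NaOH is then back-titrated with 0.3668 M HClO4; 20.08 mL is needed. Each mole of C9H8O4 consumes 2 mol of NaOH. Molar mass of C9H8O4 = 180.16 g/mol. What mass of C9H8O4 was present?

Total n(NaOH) added = 0.4996 x 0.05327 = 0.02661 mol.
n(HClO4) used = 0.3668 x 0.02008 = 0.007365 mol, which equals the excess n(NaOH).
So n(NaOH) consumed by the sample = 0.02661 - 0.007365 = 0.01925 mol.
n(C9H8O4) = 0.01925 / 2 = 0.009624 mol.
mass = 0.009624 mol x 180.16 g/mol = 1.73 g.

1.73 g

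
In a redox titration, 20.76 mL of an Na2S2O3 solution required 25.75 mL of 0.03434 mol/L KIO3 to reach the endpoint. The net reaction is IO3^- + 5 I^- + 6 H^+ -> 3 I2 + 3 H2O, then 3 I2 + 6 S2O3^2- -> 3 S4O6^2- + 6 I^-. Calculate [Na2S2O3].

0.256 M

n(KIO3) = 0.03434 x 0.02575 = 0.0008843 mol.
From the balanced equation, 1 mol KIO3 reacts with 6 mol Na2S2O3, so n(Na2S2O3) = 0.0008843 x 6/1 = 0.005306 mol.
[Na2S2O3] = 0.005306 / 0.02076 L = 0.256 M.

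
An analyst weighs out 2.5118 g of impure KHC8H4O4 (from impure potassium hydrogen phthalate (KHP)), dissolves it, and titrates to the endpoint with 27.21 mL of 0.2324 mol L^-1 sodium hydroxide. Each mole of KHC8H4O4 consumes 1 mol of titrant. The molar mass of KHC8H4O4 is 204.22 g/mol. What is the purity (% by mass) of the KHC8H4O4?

n(NaOH) = 0.2324 x 0.02721 = 0.006324 mol.
n(KHC8H4O4) = 0.006324 / 1 = 0.006324 mol.
mass of KHC8H4O4 = 0.006324 x 204.22 = 1.291 g.
% purity = 1.291 / 2.5118 x 100 = 51.4%.

51.4%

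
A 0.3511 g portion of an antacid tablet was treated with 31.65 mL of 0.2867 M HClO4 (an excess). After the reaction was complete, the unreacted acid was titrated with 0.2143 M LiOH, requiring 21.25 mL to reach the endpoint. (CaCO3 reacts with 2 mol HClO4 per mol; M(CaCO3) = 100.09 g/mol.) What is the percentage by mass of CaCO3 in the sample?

64.4%

Total n(HClO4) added = 0.2867 x 0.03165 = 0.009074 mol.
n(LiOH) used = 0.2143 x 0.02125 = 0.004554 mol, which equals the excess n(HClO4).
So n(HClO4) consumed by the sample = 0.009074 - 0.004554 = 0.004520 mol.
n(CaCO3) = 0.004520 / 2 = 0.002260 mol.
mass CaCO3 = 0.002260 x 100.09 = 0.2262 g, so %CaCO3 = 0.2262/0.3511 x 100 = 64.4%.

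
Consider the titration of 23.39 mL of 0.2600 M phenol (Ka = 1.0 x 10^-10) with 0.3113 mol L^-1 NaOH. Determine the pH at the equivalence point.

11.58

n(C6H5OH) = 0.2600 x 0.02339 = 0.006081 mol; V(NaOH) at equivalence = 0.006081/0.3113 = 0.01954 L.
At equivalence all the acid is converted to C6H5O-; total volume = 0.02339 + 0.01954 = 0.04293 L, so [C6H5O-] = 0.006081/0.04293 = 0.1417 M.
Kb = Kw/Ka = 1.0e-14 / 1.0 x 10^-10 = 0.000100.
[OH^-] = sqrt(Kb x [C6H5O-]) = sqrt(0.000100 x 0.1417) = 0.00376 M.
pOH = 2.42, so pH = 14.00 - 2.42 = 11.58.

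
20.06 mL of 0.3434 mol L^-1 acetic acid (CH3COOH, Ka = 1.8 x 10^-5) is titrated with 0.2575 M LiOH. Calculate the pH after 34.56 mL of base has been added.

n(acid) = 0.3434 x 0.02006 = 0.006889 mol; n(LiOH) added = 0.2575 x 0.03456 = 0.008899 mol.
Base is in excess by 0.008899 - 0.006889 = 0.002011 mol in a total volume of 0.05462 L.
[OH^-] = 0.002011/0.05462 = 0.03681 M, so pOH = 1.43 and pH = 14.00 - 1.43 = 12.57.

12.57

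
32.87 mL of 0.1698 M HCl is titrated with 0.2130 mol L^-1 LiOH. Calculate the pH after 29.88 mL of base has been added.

n(acid) = 0.1698 x 0.03287 = 0.005581 mol; n(LiOH) added = 0.2130 x 0.02988 = 0.006364 mol.
Base is in excess by 0.006364 - 0.005581 = 0.0007831 mol in a total volume of 0.06275 L.
[OH^-] = 0.0007831/0.06275 = 0.01248 M, so pOH = 1.90 and pH = 14.00 - 1.90 = 12.10.

12.10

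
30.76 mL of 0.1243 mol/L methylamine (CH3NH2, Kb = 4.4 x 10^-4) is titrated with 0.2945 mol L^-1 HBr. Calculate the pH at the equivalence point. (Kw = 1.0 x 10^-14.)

5.85

n(CH3NH2) = 0.1243 x 0.03076 = 0.003823 mol; V(HBr) at equivalence = 0.003823/0.2945 = 0.01298 L.
At equivalence the base is fully converted to CH3NH3+; total volume = 0.04374 L, so [CH3NH3+] = 0.003823/0.04374 = 0.08741 M.
Ka(CH3NH3+) = Kw/Kb = 1.0e-14 / 4.4 x 10^-4 = 2.27e-11.
[H^+] = sqrt(Ka x [CH3NH3+]) = sqrt(2.27e-11 x 0.08741) = 1.41e-6 M.
pH = -log(1.41e-6) = 5.85.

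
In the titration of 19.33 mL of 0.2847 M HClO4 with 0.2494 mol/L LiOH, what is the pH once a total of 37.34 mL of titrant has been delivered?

n(acid) = 0.2847 x 0.01933 = 0.005503 mol; n(LiOH) added = 0.2494 x 0.03734 = 0.009313 mol.
Base is in excess by 0.009313 - 0.005503 = 0.003809 mol in a total volume of 0.05667 L.
[OH^-] = 0.003809/0.05667 = 0.06722 M, so pOH = 1.17 and pH = 14.00 - 1.17 = 12.83.

12.83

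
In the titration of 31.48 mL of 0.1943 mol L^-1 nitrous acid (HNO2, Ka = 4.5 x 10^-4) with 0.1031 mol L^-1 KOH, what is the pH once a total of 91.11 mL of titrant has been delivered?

n(acid) = 0.1943 x 0.03148 = 0.006117 mol; n(KOH) added = 0.1031 x 0.09111 = 0.009393 mol.
Base is in excess by 0.009393 - 0.006117 = 0.003277 mol in a total volume of 0.1226 L.
[OH^-] = 0.003277/0.1226 = 0.02673 M, so pOH = 1.57 and pH = 14.00 - 1.57 = 12.43.

12.43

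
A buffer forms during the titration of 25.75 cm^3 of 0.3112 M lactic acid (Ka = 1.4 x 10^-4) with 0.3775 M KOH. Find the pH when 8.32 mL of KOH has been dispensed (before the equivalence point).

Initial n(HC3H5O3) = 0.3112 x 0.02575 = 0.008013 mol.
n(KOH) added = 0.3775 x 0.008320 = 0.003141 mol, converting that many moles of HC3H5O3 to C3H5O3-.
Remaining n(HC3H5O3) = 0.004873 mol; n(C3H5O3-) = 0.003141 mol.
By Henderson-Hasselbalch, pH = pKa + log([A^-]/[HA]) = 3.85 + log(0.003141/0.004873) = 3.85 + (-0.19) = 3.66.

3.66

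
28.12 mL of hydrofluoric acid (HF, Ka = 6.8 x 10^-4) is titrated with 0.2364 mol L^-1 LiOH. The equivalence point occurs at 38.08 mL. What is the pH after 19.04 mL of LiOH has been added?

19.04 mL is exactly half the equivalence volume (38.08/2), i.e. the half-equivalence point.
There, n(HA) = n(A^-), so pH = pKa = -log(6.8 x 10^-4) = 3.17.

3.17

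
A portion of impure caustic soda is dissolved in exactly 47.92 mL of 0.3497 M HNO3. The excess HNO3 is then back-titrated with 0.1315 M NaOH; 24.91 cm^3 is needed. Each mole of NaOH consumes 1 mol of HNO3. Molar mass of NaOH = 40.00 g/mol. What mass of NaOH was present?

0.539 g

Total n(HNO3) added = 0.3497 x 0.04792 = 0.01676 mol.
n(NaOH) used = 0.1315 x 0.02491 = 0.003276 mol, which equals the excess n(HNO3).
So n(HNO3) consumed by the sample = 0.01676 - 0.003276 = 0.01348 mol.
n(NaOH) = 0.01348 / 1 = 0.01348 mol.
mass = 0.01348 mol x 40.00 g/mol = 0.539 g.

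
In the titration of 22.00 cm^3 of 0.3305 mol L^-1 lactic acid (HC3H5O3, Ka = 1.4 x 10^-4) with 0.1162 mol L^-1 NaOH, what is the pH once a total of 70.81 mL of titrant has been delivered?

n(acid) = 0.3305 x 0.02200 = 0.007271 mol; n(NaOH) added = 0.1162 x 0.07081 = 0.008228 mol.
Base is in excess by 0.008228 - 0.007271 = 0.0009571 mol in a total volume of 0.09281 L.
[OH^-] = 0.0009571/0.09281 = 0.01031 M, so pOH = 1.99 and pH = 14.00 - 1.99 = 12.01.

12.01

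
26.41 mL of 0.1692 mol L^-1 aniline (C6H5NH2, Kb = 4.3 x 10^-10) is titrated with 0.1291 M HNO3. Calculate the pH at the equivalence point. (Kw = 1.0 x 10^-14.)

n(C6H5NH2) = 0.1692 x 0.02641 = 0.004469 mol; V(HNO3) at equivalence = 0.004469/0.1291 = 0.03461 L.
At equivalence the base is fully converted to C6H5NH3+; total volume = 0.06102 L, so [C6H5NH3+] = 0.004469/0.06102 = 0.07323 M.
Ka(C6H5NH3+) = Kw/Kb = 1.0e-14 / 4.3 x 10^-10 = 2.33e-5.
[H^+] = sqrt(Ka x [C6H5NH3+]) = sqrt(2.33e-5 x 0.07323) = 0.00130 M.
pH = -log(0.00130) = 2.88.

2.88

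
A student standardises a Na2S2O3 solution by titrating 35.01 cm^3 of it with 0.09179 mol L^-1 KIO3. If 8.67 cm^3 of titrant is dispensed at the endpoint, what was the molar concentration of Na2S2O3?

n(KIO3) = 0.09179 x 0.008670 = 0.0007958 mol.
From the balanced equation, 1 mol KIO3 reacts with 6 mol Na2S2O3, so n(Na2S2O3) = 0.0007958 x 6/1 = 0.004775 mol.
[Na2S2O3] = 0.004775 / 0.03501 L = 0.136 M.

0.136 M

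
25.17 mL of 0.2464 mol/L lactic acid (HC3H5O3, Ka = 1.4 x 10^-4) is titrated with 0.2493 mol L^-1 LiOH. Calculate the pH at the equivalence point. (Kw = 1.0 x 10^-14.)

8.47

n(HC3H5O3) = 0.2464 x 0.02517 = 0.006202 mol; V(LiOH) at equivalence = 0.006202/0.2493 = 0.02488 L.
At equivalence all the acid is converted to C3H5O3-; total volume = 0.02517 + 0.02488 = 0.05005 L, so [C3H5O3-] = 0.006202/0.05005 = 0.1239 M.
Kb = Kw/Ka = 1.0e-14 / 1.4 x 10^-4 = 7.14e-11.
[OH^-] = sqrt(Kb x [C3H5O3-]) = sqrt(7.14e-11 x 0.1239) = 2.98e-6 M.
pOH = 5.53, so pH = 14.00 - 5.53 = 8.47.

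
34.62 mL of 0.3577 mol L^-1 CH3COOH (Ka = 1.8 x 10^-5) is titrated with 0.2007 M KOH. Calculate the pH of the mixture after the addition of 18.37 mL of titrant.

Initial n(CH3COOH) = 0.3577 x 0.03462 = 0.01238 mol.
n(KOH) added = 0.2007 x 0.01837 = 0.003687 mol, converting that many moles of CH3COOH to CH3COO-.
Remaining n(CH3COOH) = 0.008697 mol; n(CH3COO-) = 0.003687 mol.
By Henderson-Hasselbalch, pH = pKa + log([A^-]/[HA]) = 4.74 + log(0.003687/0.008697) = 4.74 + (-0.37) = 4.37.

4.37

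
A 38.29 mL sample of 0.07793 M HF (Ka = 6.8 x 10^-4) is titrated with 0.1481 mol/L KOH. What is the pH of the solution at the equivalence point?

n(HF) = 0.07793 x 0.03829 = 0.002984 mol; V(KOH) at equivalence = 0.002984/0.1481 = 0.02015 L.
At equivalence all the acid is converted to F-; total volume = 0.03829 + 0.02015 = 0.05844 L, so [F-] = 0.002984/0.05844 = 0.05106 M.
Kb = Kw/Ka = 1.0e-14 / 6.8 x 10^-4 = 1.47e-11.
[OH^-] = sqrt(Kb x [F-]) = sqrt(1.47e-11 x 0.05106) = 8.67e-7 M.
pOH = 6.06, so pH = 14.00 - 6.06 = 7.94.

7.94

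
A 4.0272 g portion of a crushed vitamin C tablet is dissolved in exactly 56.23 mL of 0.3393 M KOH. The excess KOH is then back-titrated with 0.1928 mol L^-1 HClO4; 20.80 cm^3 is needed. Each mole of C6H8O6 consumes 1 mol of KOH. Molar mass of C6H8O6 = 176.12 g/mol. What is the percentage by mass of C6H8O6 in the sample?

Total n(KOH) added = 0.3393 x 0.05623 = 0.01908 mol.
n(HClO4) used = 0.1928 x 0.02080 = 0.004010 mol, which equals the excess n(KOH).
So n(KOH) consumed by the sample = 0.01908 - 0.004010 = 0.01507 mol.
n(C6H8O6) = 0.01507 / 1 = 0.01507 mol.
mass C6H8O6 = 0.01507 x 176.12 = 2.654 g, so %C6H8O6 = 2.654/4.0272 x 100 = 65.9%.

65.9%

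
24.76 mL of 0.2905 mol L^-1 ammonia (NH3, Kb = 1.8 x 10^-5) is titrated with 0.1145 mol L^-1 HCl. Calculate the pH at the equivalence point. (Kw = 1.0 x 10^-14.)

n(NH3) = 0.2905 x 0.02476 = 0.007193 mol; V(HCl) at equivalence = 0.007193/0.1145 = 0.06282 L.
At equivalence the base is fully converted to NH4+; total volume = 0.08758 L, so [NH4+] = 0.007193/0.08758 = 0.08213 M.
Ka(NH4+) = Kw/Kb = 1.0e-14 / 1.8 x 10^-5 = 5.56e-10.
[H^+] = sqrt(Ka x [NH4+]) = sqrt(5.56e-10 x 0.08213) = 6.75e-6 M.
pH = -log(6.75e-6) = 5.17.

5.17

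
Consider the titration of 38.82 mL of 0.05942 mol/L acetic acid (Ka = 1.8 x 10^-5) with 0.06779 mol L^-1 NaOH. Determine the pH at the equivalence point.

n(CH3COOH) = 0.05942 x 0.03882 = 0.002307 mol; V(NaOH) at equivalence = 0.002307/0.06779 = 0.03403 L.
At equivalence all the acid is converted to CH3COO-; total volume = 0.03882 + 0.03403 = 0.07285 L, so [CH3COO-] = 0.002307/0.07285 = 0.03166 M.
Kb = Kw/Ka = 1.0e-14 / 1.8 x 10^-5 = 5.56e-10.
[OH^-] = sqrt(Kb x [CH3COO-]) = sqrt(5.56e-10 x 0.03166) = 4.19e-6 M.
pOH = 5.38, so pH = 14.00 - 5.38 = 8.62.

8.62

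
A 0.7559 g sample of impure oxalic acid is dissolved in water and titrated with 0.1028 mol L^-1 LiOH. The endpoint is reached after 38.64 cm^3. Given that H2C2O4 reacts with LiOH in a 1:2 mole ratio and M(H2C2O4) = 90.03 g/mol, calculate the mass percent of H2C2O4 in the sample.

23.7%

n(LiOH) = 0.1028 x 0.03864 = 0.003972 mol.
n(H2C2O4) = 0.003972 / 2 = 0.001986 mol.
mass of H2C2O4 = 0.001986 x 90.03 = 0.1788 g.
% purity = 0.1788 / 0.7559 x 100 = 23.7%.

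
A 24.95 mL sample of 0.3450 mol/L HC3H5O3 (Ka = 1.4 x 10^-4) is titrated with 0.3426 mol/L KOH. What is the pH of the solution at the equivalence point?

8.54

n(HC3H5O3) = 0.3450 x 0.02495 = 0.008608 mol; V(KOH) at equivalence = 0.008608/0.3426 = 0.02512 L.
At equivalence all the acid is converted to C3H5O3-; total volume = 0.02495 + 0.02512 = 0.05007 L, so [C3H5O3-] = 0.008608/0.05007 = 0.1719 M.
Kb = Kw/Ka = 1.0e-14 / 1.4 x 10^-4 = 7.14e-11.
[OH^-] = sqrt(Kb x [C3H5O3-]) = sqrt(7.14e-11 x 0.1719) = 3.50e-6 M.
pOH = 5.46, so pH = 14.00 - 5.46 = 8.54.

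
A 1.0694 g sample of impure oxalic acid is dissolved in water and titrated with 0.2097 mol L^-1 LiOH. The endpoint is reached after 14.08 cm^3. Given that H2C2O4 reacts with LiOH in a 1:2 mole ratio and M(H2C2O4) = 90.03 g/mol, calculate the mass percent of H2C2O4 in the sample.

12.4%

n(LiOH) = 0.2097 x 0.01408 = 0.002953 mol.
n(H2C2O4) = 0.002953 / 2 = 0.001476 mol.
mass of H2C2O4 = 0.001476 x 90.03 = 0.1329 g.
% purity = 0.1329 / 1.0694 x 100 = 12.4%.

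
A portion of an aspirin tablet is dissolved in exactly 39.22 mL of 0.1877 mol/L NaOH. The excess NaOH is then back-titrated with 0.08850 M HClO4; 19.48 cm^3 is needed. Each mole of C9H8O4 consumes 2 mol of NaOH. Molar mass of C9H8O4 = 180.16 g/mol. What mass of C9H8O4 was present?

0.508 g

Total n(NaOH) added = 0.1877 x 0.03922 = 0.007362 mol.
n(HClO4) used = 0.08850 x 0.01948 = 0.001724 mol, which equals the excess n(NaOH).
So n(NaOH) consumed by the sample = 0.007362 - 0.001724 = 0.005638 mol.
n(C9H8O4) = 0.005638 / 2 = 0.002819 mol.
mass = 0.002819 mol x 180.16 g/mol = 0.508 g.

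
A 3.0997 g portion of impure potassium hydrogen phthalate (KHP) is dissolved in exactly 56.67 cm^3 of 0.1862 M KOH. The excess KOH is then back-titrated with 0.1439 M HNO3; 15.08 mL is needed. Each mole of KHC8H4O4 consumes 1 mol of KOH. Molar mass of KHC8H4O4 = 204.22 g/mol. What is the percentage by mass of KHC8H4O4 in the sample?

Total n(KOH) added = 0.1862 x 0.05667 = 0.01055 mol.
n(HNO3) used = 0.1439 x 0.01508 = 0.002170 mol, which equals the excess n(KOH).
So n(KOH) consumed by the sample = 0.01055 - 0.002170 = 0.008382 mol.
n(KHC8H4O4) = 0.008382 / 1 = 0.008382 mol.
mass KHC8H4O4 = 0.008382 x 204.22 = 1.712 g, so %KHC8H4O4 = 1.712/3.0997 x 100 = 55.2%.

55.2%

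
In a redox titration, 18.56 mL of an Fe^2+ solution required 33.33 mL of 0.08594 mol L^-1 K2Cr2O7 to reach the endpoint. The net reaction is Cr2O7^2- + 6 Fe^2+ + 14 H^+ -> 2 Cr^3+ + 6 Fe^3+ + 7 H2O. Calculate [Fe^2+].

n(K2Cr2O7) = 0.08594 x 0.03333 = 0.002864 mol.
From the balanced equation, 1 mol K2Cr2O7 reacts with 6 mol Fe^2+, so n(Fe^2+) = 0.002864 x 6/1 = 0.01719 mol.
[Fe^2+] = 0.01719 / 0.01856 L = 0.926 M.

0.926 M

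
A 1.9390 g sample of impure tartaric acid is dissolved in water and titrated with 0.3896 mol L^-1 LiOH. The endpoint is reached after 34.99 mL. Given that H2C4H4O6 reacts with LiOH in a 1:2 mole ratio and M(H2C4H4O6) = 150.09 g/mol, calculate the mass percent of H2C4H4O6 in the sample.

52.8%

n(LiOH) = 0.3896 x 0.03499 = 0.01363 mol.
n(H2C4H4O6) = 0.01363 / 2 = 0.006816 mol.
mass of H2C4H4O6 = 0.006816 x 150.09 = 1.023 g.
% purity = 1.023 / 1.9390 x 100 = 52.8%.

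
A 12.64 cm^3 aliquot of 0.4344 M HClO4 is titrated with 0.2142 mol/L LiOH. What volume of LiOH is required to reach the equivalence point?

25.6 mL

n(HClO4) = 0.4344 mol/L x 0.01264 L = 0.005491 mol.
At equivalence n(LiOH) = n(HClO4) = 0.005491 mol.
V(LiOH) = 0.005491 / 0.2142 = 0.02563 L = 25.6 mL.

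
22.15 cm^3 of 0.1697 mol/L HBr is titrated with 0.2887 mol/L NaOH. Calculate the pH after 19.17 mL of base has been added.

n(acid) = 0.1697 x 0.02215 = 0.003759 mol; n(NaOH) added = 0.2887 x 0.01917 = 0.005534 mol.
Base is in excess by 0.005534 - 0.003759 = 0.001776 mol in a total volume of 0.04132 L.
[OH^-] = 0.001776/0.04132 = 0.04297 M, so pOH = 1.37 and pH = 14.00 - 1.37 = 12.63.

12.63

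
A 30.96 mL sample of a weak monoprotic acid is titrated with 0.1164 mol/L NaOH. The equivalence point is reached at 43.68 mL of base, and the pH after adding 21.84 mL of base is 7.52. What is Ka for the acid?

3.0 x 10^-8

21.84 mL is half of the equivalence volume, so this is the half-equivalence point where [HA] = [A^-].
At half-equivalence pH = pKa, so pKa = 7.52.
Ka = 10^(-7.52) = 3.0 x 10^-8.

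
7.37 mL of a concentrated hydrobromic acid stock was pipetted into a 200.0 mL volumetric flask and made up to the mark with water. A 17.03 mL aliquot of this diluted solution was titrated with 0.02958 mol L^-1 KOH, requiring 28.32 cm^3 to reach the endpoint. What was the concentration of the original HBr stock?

1.33 M

n(KOH) = 0.02958 x 0.02832 = 0.0008377 mol.
n(HBr) in the aliquot = 0.0008377 mol.
[diluted HBr] = 0.0008377 / 0.01703 = 0.04919 M.
Dilution factor = 200.0/7.370 = 27.14, so [stock] = 0.04919 x 27.14 = 1.33 M.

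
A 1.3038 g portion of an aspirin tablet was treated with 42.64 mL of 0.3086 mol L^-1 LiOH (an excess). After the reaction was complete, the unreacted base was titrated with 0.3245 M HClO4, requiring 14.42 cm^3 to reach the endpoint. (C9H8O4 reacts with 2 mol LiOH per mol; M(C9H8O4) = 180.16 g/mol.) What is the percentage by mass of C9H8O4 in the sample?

58.6%

Total n(LiOH) added = 0.3086 x 0.04264 = 0.01316 mol.
n(HClO4) used = 0.3245 x 0.01442 = 0.004679 mol, which equals the excess n(LiOH).
So n(LiOH) consumed by the sample = 0.01316 - 0.004679 = 0.008479 mol.
n(C9H8O4) = 0.008479 / 2 = 0.004240 mol.
mass C9H8O4 = 0.004240 x 180.16 = 0.7638 g, so %C9H8O4 = 0.7638/1.3038 x 100 = 58.6%.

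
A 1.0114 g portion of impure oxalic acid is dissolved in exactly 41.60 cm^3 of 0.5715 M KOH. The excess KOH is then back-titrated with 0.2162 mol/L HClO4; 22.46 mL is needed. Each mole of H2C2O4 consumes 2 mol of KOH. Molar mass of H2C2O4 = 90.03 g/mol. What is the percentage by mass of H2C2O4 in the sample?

84.2%

Total n(KOH) added = 0.5715 x 0.04160 = 0.02377 mol.
n(HClO4) used = 0.2162 x 0.02246 = 0.004856 mol, which equals the excess n(KOH).
So n(KOH) consumed by the sample = 0.02377 - 0.004856 = 0.01892 mol.
n(H2C2O4) = 0.01892 / 2 = 0.009459 mol.
mass H2C2O4 = 0.009459 x 90.03 = 0.8516 g, so %H2C2O4 = 0.8516/1.0114 x 100 = 84.2%.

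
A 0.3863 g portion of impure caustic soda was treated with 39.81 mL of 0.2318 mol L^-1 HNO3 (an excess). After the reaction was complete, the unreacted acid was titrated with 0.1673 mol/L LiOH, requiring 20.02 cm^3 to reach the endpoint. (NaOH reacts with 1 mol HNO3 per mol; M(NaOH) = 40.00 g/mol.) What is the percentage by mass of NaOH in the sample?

Total n(HNO3) added = 0.2318 x 0.03981 = 0.009228 mol.
n(LiOH) used = 0.1673 x 0.02002 = 0.003349 mol, which equals the excess n(HNO3).
So n(HNO3) consumed by the sample = 0.009228 - 0.003349 = 0.005879 mol.
n(NaOH) = 0.005879 / 1 = 0.005879 mol.
mass NaOH = 0.005879 x 40.00 = 0.2351 g, so %NaOH = 0.2351/0.3863 x 100 = 60.9%.

60.9%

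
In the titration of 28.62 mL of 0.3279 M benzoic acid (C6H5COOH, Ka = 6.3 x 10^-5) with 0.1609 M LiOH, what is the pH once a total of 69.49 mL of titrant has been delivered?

12.26

n(acid) = 0.3279 x 0.02862 = 0.009384 mol; n(LiOH) added = 0.1609 x 0.06949 = 0.01118 mol.
Base is in excess by 0.01118 - 0.009384 = 0.001796 mol in a total volume of 0.09811 L.
[OH^-] = 0.001796/0.09811 = 0.01831 M, so pOH = 1.74 and pH = 14.00 - 1.74 = 12.26.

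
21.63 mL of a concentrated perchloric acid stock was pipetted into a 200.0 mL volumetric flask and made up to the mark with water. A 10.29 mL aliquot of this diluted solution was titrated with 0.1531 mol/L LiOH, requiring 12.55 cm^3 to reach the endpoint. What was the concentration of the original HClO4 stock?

1.73 M

n(LiOH) = 0.1531 x 0.01255 = 0.001921 mol.
n(HClO4) in the aliquot = 0.001921 mol.
[diluted HClO4] = 0.001921 / 0.01029 = 0.1867 M.
Dilution factor = 200.0/21.63 = 9.246, so [stock] = 0.1867 x 9.246 = 1.73 M.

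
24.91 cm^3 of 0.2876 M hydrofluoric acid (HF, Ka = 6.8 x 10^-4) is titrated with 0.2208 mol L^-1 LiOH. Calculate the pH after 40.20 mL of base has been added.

12.42

n(acid) = 0.2876 x 0.02491 = 0.007164 mol; n(LiOH) added = 0.2208 x 0.04020 = 0.008876 mol.
Base is in excess by 0.008876 - 0.007164 = 0.001712 mol in a total volume of 0.06511 L.
[OH^-] = 0.001712/0.06511 = 0.02629 M, so pOH = 1.58 and pH = 14.00 - 1.58 = 12.42.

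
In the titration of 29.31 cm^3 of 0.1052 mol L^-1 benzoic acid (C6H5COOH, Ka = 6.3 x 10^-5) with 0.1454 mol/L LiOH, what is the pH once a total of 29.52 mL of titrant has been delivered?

n(acid) = 0.1052 x 0.02931 = 0.003083 mol; n(LiOH) added = 0.1454 x 0.02952 = 0.004292 mol.
Base is in excess by 0.004292 - 0.003083 = 0.001209 mol in a total volume of 0.05883 L.
[OH^-] = 0.001209/0.05883 = 0.02055 M, so pOH = 1.69 and pH = 14.00 - 1.69 = 12.31.

12.31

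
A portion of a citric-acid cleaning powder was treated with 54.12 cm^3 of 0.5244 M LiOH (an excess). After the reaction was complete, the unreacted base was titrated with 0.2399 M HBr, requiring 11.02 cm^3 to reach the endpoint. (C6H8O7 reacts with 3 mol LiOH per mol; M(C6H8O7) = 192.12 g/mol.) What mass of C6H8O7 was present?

1.65 g

Total n(LiOH) added = 0.5244 x 0.05412 = 0.02838 mol.
n(HBr) used = 0.2399 x 0.01102 = 0.002644 mol, which equals the excess n(LiOH).
So n(LiOH) consumed by the sample = 0.02838 - 0.002644 = 0.02574 mol.
n(C6H8O7) = 0.02574 / 3 = 0.008579 mol.
mass = 0.008579 mol x 192.12 g/mol = 1.65 g.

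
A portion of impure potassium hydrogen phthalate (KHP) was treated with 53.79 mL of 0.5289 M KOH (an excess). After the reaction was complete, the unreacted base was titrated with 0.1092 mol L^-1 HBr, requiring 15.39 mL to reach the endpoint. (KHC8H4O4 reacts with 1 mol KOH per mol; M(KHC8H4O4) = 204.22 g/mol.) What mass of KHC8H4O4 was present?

5.47 g

Total n(KOH) added = 0.5289 x 0.05379 = 0.02845 mol.
n(HBr) used = 0.1092 x 0.01539 = 0.001681 mol, which equals the excess n(KOH).
So n(KOH) consumed by the sample = 0.02845 - 0.001681 = 0.02677 mol.
n(KHC8H4O4) = 0.02677 / 1 = 0.02677 mol.
mass = 0.02677 mol x 204.22 g/mol = 5.47 g.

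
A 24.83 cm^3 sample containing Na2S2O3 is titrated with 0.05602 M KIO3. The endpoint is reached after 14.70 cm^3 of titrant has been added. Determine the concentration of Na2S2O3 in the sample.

n(KIO3) = 0.05602 x 0.01470 = 0.0008235 mol.
From the balanced equation, 1 mol KIO3 reacts with 6 mol Na2S2O3, so n(Na2S2O3) = 0.0008235 x 6/1 = 0.004941 mol.
[Na2S2O3] = 0.004941 / 0.02483 L = 0.199 M.

0.199 M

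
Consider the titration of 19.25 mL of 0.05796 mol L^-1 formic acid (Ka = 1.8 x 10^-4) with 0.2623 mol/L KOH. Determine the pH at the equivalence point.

n(HCOOH) = 0.05796 x 0.01925 = 0.001116 mol; V(KOH) at equivalence = 0.001116/0.2623 = 0.004254 L.
At equivalence all the acid is converted to HCOO-; total volume = 0.01925 + 0.004254 = 0.02350 L, so [HCOO-] = 0.001116/0.02350 = 0.04747 M.
Kb = Kw/Ka = 1.0e-14 / 1.8 x 10^-4 = 5.56e-11.
[OH^-] = sqrt(Kb x [HCOO-]) = sqrt(5.56e-11 x 0.04747) = 1.62e-6 M.
pOH = 5.79, so pH = 14.00 - 5.79 = 8.21.

8.21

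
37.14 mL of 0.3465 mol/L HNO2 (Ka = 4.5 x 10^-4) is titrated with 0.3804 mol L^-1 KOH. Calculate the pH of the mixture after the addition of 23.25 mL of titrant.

Initial n(HNO2) = 0.3465 x 0.03714 = 0.01287 mol.
n(KOH) added = 0.3804 x 0.02325 = 0.008844 mol, converting that many moles of HNO2 to NO2-.
Remaining n(HNO2) = 0.004025 mol; n(NO2-) = 0.008844 mol.
By Henderson-Hasselbalch, pH = pKa + log([A^-]/[HA]) = 3.35 + log(0.008844/0.004025) = 3.35 + (+0.34) = 3.69.

3.69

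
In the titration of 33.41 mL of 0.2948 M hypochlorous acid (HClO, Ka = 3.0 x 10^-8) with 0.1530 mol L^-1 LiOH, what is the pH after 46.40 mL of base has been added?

Initial n(HClO) = 0.2948 x 0.03341 = 0.009849 mol.
n(LiOH) added = 0.1530 x 0.04640 = 0.007099 mol, converting that many moles of HClO to ClO-.
Remaining n(HClO) = 0.002750 mol; n(ClO-) = 0.007099 mol.
By Henderson-Hasselbalch, pH = pKa + log([A^-]/[HA]) = 7.52 + log(0.007099/0.002750) = 7.52 + (+0.41) = 7.93.

7.93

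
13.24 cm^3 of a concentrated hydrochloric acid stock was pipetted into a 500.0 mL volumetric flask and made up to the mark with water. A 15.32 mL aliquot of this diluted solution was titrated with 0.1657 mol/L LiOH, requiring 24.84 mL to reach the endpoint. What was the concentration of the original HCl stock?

10.1 M

n(LiOH) = 0.1657 x 0.02484 = 0.004116 mol.
n(HCl) in the aliquot = 0.004116 mol.
[diluted HCl] = 0.004116 / 0.01532 = 0.2687 M.
Dilution factor = 500.0/13.24 = 37.76, so [stock] = 0.2687 x 37.76 = 10.1 M.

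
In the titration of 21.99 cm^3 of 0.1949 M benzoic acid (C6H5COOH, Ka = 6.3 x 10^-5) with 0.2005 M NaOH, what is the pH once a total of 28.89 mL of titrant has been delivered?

n(acid) = 0.1949 x 0.02199 = 0.004286 mol; n(NaOH) added = 0.2005 x 0.02889 = 0.005792 mol.
Base is in excess by 0.005792 - 0.004286 = 0.001507 mol in a total volume of 0.05088 L.
[OH^-] = 0.001507/0.05088 = 0.02961 M, so pOH = 1.53 and pH = 14.00 - 1.53 = 12.47.

12.47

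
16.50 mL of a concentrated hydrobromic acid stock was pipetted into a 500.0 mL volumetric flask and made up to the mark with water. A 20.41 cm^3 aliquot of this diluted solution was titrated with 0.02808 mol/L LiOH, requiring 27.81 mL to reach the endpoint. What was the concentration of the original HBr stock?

n(LiOH) = 0.02808 x 0.02781 = 0.0007809 mol.
n(HBr) in the aliquot = 0.0007809 mol.
[diluted HBr] = 0.0007809 / 0.02041 = 0.03826 M.
Dilution factor = 500.0/16.50 = 30.30, so [stock] = 0.03826 x 30.30 = 1.16 M.

1.16 M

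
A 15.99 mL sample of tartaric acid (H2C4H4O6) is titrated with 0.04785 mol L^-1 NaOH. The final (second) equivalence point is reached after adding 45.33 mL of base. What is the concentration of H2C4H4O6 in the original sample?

n(NaOH) = 0.04785 x 0.04533 = 0.002169 mol.
At the final (second) equivalence point, 2 mol OH^- react per mol H2C4H4O6, so n(H2C4H4O6) = 0.002169 / 2 = 0.001085 mol.
[H2C4H4O6] = 0.001085 / 0.01599 L = 0.0678 M.

0.0678 M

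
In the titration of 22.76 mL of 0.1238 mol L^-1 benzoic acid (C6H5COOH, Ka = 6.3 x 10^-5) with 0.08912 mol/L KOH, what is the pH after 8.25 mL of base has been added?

Initial n(C6H5COOH) = 0.1238 x 0.02276 = 0.002818 mol.
n(KOH) added = 0.08912 x 0.008250 = 0.0007352 mol, converting that many moles of C6H5COOH to C6H5COO-.
Remaining n(C6H5COOH) = 0.002082 mol; n(C6H5COO-) = 0.0007352 mol.
By Henderson-Hasselbalch, pH = pKa + log([A^-]/[HA]) = 4.20 + log(0.0007352/0.002082) = 4.20 + (-0.45) = 3.75.

3.75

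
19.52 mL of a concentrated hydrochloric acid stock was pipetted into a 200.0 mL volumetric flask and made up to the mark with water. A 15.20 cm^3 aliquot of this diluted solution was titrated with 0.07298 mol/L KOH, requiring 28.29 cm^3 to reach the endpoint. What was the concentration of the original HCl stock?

1.39 M

n(KOH) = 0.07298 x 0.02829 = 0.002065 mol.
n(HCl) in the aliquot = 0.002065 mol.
[diluted HCl] = 0.002065 / 0.01520 = 0.1358 M.
Dilution factor = 200.0/19.52 = 10.25, so [stock] = 0.1358 x 10.25 = 1.39 M.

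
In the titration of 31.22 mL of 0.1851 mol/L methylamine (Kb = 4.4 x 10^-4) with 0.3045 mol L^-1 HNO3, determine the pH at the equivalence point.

5.79

n(CH3NH2) = 0.1851 x 0.03122 = 0.005779 mol; V(HNO3) at equivalence = 0.005779/0.3045 = 0.01898 L.
At equivalence the base is fully converted to CH3NH3+; total volume = 0.05020 L, so [CH3NH3+] = 0.005779/0.05020 = 0.1151 M.
Ka(CH3NH3+) = Kw/Kb = 1.0e-14 / 4.4 x 10^-4 = 2.27e-11.
[H^+] = sqrt(Ka x [CH3NH3+]) = sqrt(2.27e-11 x 0.1151) = 1.62e-6 M.
pH = -log(1.62e-6) = 5.79.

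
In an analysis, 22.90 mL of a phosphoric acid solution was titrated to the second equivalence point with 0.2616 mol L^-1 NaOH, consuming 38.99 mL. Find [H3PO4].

n(NaOH) = 0.2616 x 0.03899 = 0.01020 mol.
At the second equivalence point, 2 mol OH^- react per mol H3PO4, so n(H3PO4) = 0.01020 / 2 = 0.005100 mol.
[H3PO4] = 0.005100 / 0.02290 L = 0.223 M.

0.223 M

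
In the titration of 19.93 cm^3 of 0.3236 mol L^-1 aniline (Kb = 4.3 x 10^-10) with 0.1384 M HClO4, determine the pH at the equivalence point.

2.82

n(C6H5NH2) = 0.3236 x 0.01993 = 0.006449 mol; V(HClO4) at equivalence = 0.006449/0.1384 = 0.04660 L.
At equivalence the base is fully converted to C6H5NH3+; total volume = 0.06653 L, so [C6H5NH3+] = 0.006449/0.06653 = 0.09694 M.
Ka(C6H5NH3+) = Kw/Kb = 1.0e-14 / 4.3 x 10^-10 = 2.33e-5.
[H^+] = sqrt(Ka x [C6H5NH3+]) = sqrt(2.33e-5 x 0.09694) = 0.00150 M.
pH = -log(0.00150) = 2.82.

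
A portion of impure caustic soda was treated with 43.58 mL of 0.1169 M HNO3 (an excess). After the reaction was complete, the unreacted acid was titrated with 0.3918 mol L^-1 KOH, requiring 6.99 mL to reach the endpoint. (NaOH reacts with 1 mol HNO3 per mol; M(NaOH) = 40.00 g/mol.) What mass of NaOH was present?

0.0942 g

Total n(HNO3) added = 0.1169 x 0.04358 = 0.005095 mol.
n(KOH) used = 0.3918 x 0.006990 = 0.002739 mol, which equals the excess n(HNO3).
So n(HNO3) consumed by the sample = 0.005095 - 0.002739 = 0.002356 mol.
n(NaOH) = 0.002356 / 1 = 0.002356 mol.
mass = 0.002356 mol x 40.00 g/mol = 0.0942 g.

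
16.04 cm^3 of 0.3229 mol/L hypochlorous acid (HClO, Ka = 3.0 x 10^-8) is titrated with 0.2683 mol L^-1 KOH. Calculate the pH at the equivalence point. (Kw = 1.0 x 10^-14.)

n(HClO) = 0.3229 x 0.01604 = 0.005179 mol; V(KOH) at equivalence = 0.005179/0.2683 = 0.01930 L.
At equivalence all the acid is converted to ClO-; total volume = 0.01604 + 0.01930 = 0.03534 L, so [ClO-] = 0.005179/0.03534 = 0.1465 M.
Kb = Kw/Ka = 1.0e-14 / 3.0 x 10^-8 = 3.33e-7.
[OH^-] = sqrt(Kb x [ClO-]) = sqrt(3.33e-7 x 0.1465) = 0.000221 M.
pOH = 3.66, so pH = 14.00 - 3.66 = 10.34.

10.34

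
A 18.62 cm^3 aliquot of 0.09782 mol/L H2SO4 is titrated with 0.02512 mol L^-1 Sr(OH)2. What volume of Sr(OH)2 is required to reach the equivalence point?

n(H2SO4) = 0.09782 mol/L x 0.01862 L = 0.001821 mol.
At equivalence n(Sr(OH)2) = n(H2SO4) = 0.001821 mol.
V(Sr(OH)2) = 0.001821 / 0.02512 = 0.07251 L = 72.5 mL.

72.5 mL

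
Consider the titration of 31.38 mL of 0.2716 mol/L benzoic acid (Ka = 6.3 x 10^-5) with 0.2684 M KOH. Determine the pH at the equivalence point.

8.67

n(C6H5COOH) = 0.2716 x 0.03138 = 0.008523 mol; V(KOH) at equivalence = 0.008523/0.2684 = 0.03175 L.
At equivalence all the acid is converted to C6H5COO-; total volume = 0.03138 + 0.03175 = 0.06313 L, so [C6H5COO-] = 0.008523/0.06313 = 0.1350 M.
Kb = Kw/Ka = 1.0e-14 / 6.3 x 10^-5 = 1.59e-10.
[OH^-] = sqrt(Kb x [C6H5COO-]) = sqrt(1.59e-10 x 0.1350) = 4.63e-6 M.
pOH = 5.33, so pH = 14.00 - 5.33 = 8.67.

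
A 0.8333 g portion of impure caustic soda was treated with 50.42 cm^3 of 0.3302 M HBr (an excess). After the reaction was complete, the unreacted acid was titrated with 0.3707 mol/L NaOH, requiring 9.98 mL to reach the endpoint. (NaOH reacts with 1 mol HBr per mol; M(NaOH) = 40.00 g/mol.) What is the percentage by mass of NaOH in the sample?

Total n(HBr) added = 0.3302 x 0.05042 = 0.01665 mol.
n(NaOH) used = 0.3707 x 0.009980 = 0.003700 mol, which equals the excess n(HBr).
So n(HBr) consumed by the sample = 0.01665 - 0.003700 = 0.01295 mol.
n(NaOH) = 0.01295 / 1 = 0.01295 mol.
mass NaOH = 0.01295 x 40.00 = 0.5180 g, so %NaOH = 0.5180/0.8333 x 100 = 62.2%.

62.2%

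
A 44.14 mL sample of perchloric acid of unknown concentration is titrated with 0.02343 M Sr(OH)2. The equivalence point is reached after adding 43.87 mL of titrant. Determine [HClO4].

0.0466 M

n(Sr(OH)2) delivered = 0.02343 x 0.04387 = 0.001028 mol.
The reaction is 2 HClO4 + 1 Sr(OH)2, so n(HClO4) = 0.001028 x 2/1 = 0.002056 mol.
[HClO4] = 0.002056 mol / 0.04414 L = 0.0466 M.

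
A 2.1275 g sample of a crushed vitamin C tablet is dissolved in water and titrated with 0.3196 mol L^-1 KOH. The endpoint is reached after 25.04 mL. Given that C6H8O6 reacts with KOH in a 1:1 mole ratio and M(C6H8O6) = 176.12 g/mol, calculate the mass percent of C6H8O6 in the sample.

n(KOH) = 0.3196 x 0.02504 = 0.008003 mol.
n(C6H8O6) = 0.008003 / 1 = 0.008003 mol.
mass of C6H8O6 = 0.008003 x 176.12 = 1.409 g.
% purity = 1.409 / 2.1275 x 100 = 66.2%.

66.2%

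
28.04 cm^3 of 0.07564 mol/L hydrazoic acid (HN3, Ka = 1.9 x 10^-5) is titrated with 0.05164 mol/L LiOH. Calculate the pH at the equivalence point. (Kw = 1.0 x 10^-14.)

n(HN3) = 0.07564 x 0.02804 = 0.002121 mol; V(LiOH) at equivalence = 0.002121/0.05164 = 0.04107 L.
At equivalence all the acid is converted to N3-; total volume = 0.02804 + 0.04107 = 0.06911 L, so [N3-] = 0.002121/0.06911 = 0.03069 M.
Kb = Kw/Ka = 1.0e-14 / 1.9 x 10^-5 = 5.26e-10.
[OH^-] = sqrt(Kb x [N3-]) = sqrt(5.26e-10 x 0.03069) = 4.02e-6 M.
pOH = 5.40, so pH = 14.00 - 5.40 = 8.60.

8.60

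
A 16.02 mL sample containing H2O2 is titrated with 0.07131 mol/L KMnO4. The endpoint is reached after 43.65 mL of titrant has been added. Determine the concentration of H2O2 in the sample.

0.486 M

n(KMnO4) = 0.07131 x 0.04365 = 0.003113 mol.
From the balanced equation, 2 mol KMnO4 reacts with 5 mol H2O2, so n(H2O2) = 0.003113 x 5/2 = 0.007782 mol.
[H2O2] = 0.007782 / 0.01602 L = 0.486 M.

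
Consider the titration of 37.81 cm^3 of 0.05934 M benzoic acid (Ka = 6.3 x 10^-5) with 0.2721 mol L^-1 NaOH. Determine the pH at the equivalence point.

n(C6H5COOH) = 0.05934 x 0.03781 = 0.002244 mol; V(NaOH) at equivalence = 0.002244/0.2721 = 0.008246 L.
At equivalence all the acid is converted to C6H5COO-; total volume = 0.03781 + 0.008246 = 0.04606 L, so [C6H5COO-] = 0.002244/0.04606 = 0.04872 M.
Kb = Kw/Ka = 1.0e-14 / 6.3 x 10^-5 = 1.59e-10.
[OH^-] = sqrt(Kb x [C6H5COO-]) = sqrt(1.59e-10 x 0.04872) = 2.78e-6 M.
pOH = 5.56, so pH = 14.00 - 5.56 = 8.44.

8.44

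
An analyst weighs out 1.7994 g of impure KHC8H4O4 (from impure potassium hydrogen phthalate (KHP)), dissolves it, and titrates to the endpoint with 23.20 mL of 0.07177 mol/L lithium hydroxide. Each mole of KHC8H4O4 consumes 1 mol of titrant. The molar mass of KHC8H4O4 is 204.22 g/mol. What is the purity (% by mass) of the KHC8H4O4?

18.9%

n(LiOH) = 0.07177 x 0.02320 = 0.001665 mol.
n(KHC8H4O4) = 0.001665 / 1 = 0.001665 mol.
mass of KHC8H4O4 = 0.001665 x 204.22 = 0.3400 g.
% purity = 0.3400 / 1.7994 x 100 = 18.9%.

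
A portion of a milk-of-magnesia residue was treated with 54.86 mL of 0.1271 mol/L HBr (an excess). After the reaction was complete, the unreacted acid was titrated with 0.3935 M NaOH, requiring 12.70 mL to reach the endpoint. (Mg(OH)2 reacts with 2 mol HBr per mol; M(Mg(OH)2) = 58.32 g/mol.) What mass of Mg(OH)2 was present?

0.0576 g

Total n(HBr) added = 0.1271 x 0.05486 = 0.006973 mol.
n(NaOH) used = 0.3935 x 0.01270 = 0.004997 mol, which equals the excess n(HBr).
So n(HBr) consumed by the sample = 0.006973 - 0.004997 = 0.001975 mol.
n(Mg(OH)2) = 0.001975 / 2 = 0.0009876 mol.
mass = 0.0009876 mol x 58.32 g/mol = 0.0576 g.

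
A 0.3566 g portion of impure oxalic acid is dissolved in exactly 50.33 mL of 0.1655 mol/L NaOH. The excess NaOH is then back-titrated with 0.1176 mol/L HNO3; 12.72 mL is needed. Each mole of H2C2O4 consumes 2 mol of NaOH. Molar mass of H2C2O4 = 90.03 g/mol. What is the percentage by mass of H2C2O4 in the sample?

86.3%

Total n(NaOH) added = 0.1655 x 0.05033 = 0.008330 mol.
n(HNO3) used = 0.1176 x 0.01272 = 0.001496 mol, which equals the excess n(NaOH).
So n(NaOH) consumed by the sample = 0.008330 - 0.001496 = 0.006834 mol.
n(H2C2O4) = 0.006834 / 2 = 0.003417 mol.
mass H2C2O4 = 0.003417 x 90.03 = 0.3076 g, so %H2C2O4 = 0.3076/0.3566 x 100 = 86.3%.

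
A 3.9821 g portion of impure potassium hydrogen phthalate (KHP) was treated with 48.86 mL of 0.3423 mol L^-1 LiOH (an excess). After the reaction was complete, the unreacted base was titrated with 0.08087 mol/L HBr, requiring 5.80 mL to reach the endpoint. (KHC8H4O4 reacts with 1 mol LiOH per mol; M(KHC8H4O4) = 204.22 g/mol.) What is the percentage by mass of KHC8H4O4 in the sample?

83.4%

Total n(LiOH) added = 0.3423 x 0.04886 = 0.01672 mol.
n(HBr) used = 0.08087 x 0.005800 = 0.0004690 mol, which equals the excess n(LiOH).
So n(LiOH) consumed by the sample = 0.01672 - 0.0004690 = 0.01626 mol.
n(KHC8H4O4) = 0.01626 / 1 = 0.01626 mol.
mass KHC8H4O4 = 0.01626 x 204.22 = 3.320 g, so %KHC8H4O4 = 3.320/3.9821 x 100 = 83.4%.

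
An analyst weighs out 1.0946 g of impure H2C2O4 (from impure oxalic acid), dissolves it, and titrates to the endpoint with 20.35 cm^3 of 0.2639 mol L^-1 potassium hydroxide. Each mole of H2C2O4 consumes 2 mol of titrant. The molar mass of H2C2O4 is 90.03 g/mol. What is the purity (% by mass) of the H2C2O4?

n(KOH) = 0.2639 x 0.02035 = 0.005370 mol.
n(H2C2O4) = 0.005370 / 2 = 0.002685 mol.
mass of H2C2O4 = 0.002685 x 90.03 = 0.2417 g.
% purity = 0.2417 / 1.0946 x 100 = 22.1%.

22.1%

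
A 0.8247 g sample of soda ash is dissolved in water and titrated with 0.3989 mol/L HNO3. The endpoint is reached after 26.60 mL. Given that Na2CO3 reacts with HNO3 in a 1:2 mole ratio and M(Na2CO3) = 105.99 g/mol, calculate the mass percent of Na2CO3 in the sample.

n(HNO3) = 0.3989 x 0.02660 = 0.01061 mol.
n(Na2CO3) = 0.01061 / 2 = 0.005305 mol.
mass of Na2CO3 = 0.005305 x 105.99 = 0.5623 g.
% purity = 0.5623 / 0.8247 x 100 = 68.2%.

68.2%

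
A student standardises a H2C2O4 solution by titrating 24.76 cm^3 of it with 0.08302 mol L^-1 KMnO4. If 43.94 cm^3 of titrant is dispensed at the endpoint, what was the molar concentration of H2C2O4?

0.368 M

n(KMnO4) = 0.08302 x 0.04394 = 0.003648 mol.
From the balanced equation, 2 mol KMnO4 reacts with 5 mol H2C2O4, so n(H2C2O4) = 0.003648 x 5/2 = 0.009120 mol.
[H2C2O4] = 0.009120 / 0.02476 L = 0.368 M.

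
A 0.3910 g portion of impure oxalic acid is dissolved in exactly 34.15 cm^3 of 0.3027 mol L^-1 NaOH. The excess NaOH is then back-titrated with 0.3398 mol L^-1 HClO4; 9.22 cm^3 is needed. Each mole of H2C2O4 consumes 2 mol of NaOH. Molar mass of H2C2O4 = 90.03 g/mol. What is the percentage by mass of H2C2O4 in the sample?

Total n(NaOH) added = 0.3027 x 0.03415 = 0.01034 mol.
n(HClO4) used = 0.3398 x 0.009220 = 0.003133 mol, which equals the excess n(NaOH).
So n(NaOH) consumed by the sample = 0.01034 - 0.003133 = 0.007204 mol.
n(H2C2O4) = 0.007204 / 2 = 0.003602 mol.
mass H2C2O4 = 0.003602 x 90.03 = 0.3243 g, so %H2C2O4 = 0.3243/0.3910 x 100 = 82.9%.

82.9%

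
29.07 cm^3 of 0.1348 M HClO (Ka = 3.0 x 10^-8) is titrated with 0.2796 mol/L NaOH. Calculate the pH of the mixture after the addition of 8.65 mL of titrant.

7.73

Initial n(HClO) = 0.1348 x 0.02907 = 0.003919 mol.
n(NaOH) added = 0.2796 x 0.008650 = 0.002419 mol, converting that many moles of HClO to ClO-.
Remaining n(HClO) = 0.001500 mol; n(ClO-) = 0.002419 mol.
By Henderson-Hasselbalch, pH = pKa + log([A^-]/[HA]) = 7.52 + log(0.002419/0.001500) = 7.52 + (+0.21) = 7.73.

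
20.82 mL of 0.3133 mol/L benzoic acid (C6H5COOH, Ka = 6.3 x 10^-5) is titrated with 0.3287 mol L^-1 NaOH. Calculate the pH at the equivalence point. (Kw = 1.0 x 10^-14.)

8.70

n(C6H5COOH) = 0.3133 x 0.02082 = 0.006523 mol; V(NaOH) at equivalence = 0.006523/0.3287 = 0.01984 L.
At equivalence all the acid is converted to C6H5COO-; total volume = 0.02082 + 0.01984 = 0.04066 L, so [C6H5COO-] = 0.006523/0.04066 = 0.1604 M.
Kb = Kw/Ka = 1.0e-14 / 6.3 x 10^-5 = 1.59e-10.
[OH^-] = sqrt(Kb x [C6H5COO-]) = sqrt(1.59e-10 x 0.1604) = 5.05e-6 M.
pOH = 5.30, so pH = 14.00 - 5.30 = 8.70.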